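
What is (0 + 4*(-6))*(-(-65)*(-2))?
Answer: 3120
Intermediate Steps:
(0 + 4*(-6))*(-(-65)*(-2)) = (0 - 24)*(-13*10) = -24*(-130) = 3120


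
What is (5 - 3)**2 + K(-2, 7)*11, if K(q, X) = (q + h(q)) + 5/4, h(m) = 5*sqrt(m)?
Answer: -17/4 + 55*I*sqrt(2) ≈ -4.25 + 77.782*I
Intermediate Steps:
K(q, X) = 5/4 + q + 5*sqrt(q) (K(q, X) = (q + 5*sqrt(q)) + 5/4 = 5/4 + q + 5*sqrt(q))
(5 - 3)**2 + K(-2, 7)*11 = (5 - 3)**2 + (5/4 - 2 + 5*sqrt(-2))*11 = 2**2 + (5/4 - 2 + 5*(I*sqrt(2)))*11 = 4 + (5/4 - 2 + 5*I*sqrt(2))*11 = 4 + (-3/4 + 5*I*sqrt(2))*11 = 4 + (-33/4 + 55*I*sqrt(2)) = -17/4 + 55*I*sqrt(2)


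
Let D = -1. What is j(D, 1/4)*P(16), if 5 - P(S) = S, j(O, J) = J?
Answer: -11/4 ≈ -2.7500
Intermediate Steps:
P(S) = 5 - S
j(D, 1/4)*P(16) = (1/4)*(5 - 1*16) = (1*(¼))*(5 - 16) = (¼)*(-11) = -11/4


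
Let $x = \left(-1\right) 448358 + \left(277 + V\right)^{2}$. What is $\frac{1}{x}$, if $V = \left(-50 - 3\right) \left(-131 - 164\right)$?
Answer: $\frac{1}{252743386} \approx 3.9566 \cdot 10^{-9}$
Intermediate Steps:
$V = 15635$ ($V = \left(-53\right) \left(-295\right) = 15635$)
$x = 252743386$ ($x = \left(-1\right) 448358 + \left(277 + 15635\right)^{2} = -448358 + 15912^{2} = -448358 + 253191744 = 252743386$)
$\frac{1}{x} = \frac{1}{252743386}$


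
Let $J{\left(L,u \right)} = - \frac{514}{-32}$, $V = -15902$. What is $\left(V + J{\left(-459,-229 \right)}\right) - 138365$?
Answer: $- \frac{2468015}{16} \approx -1.5425 \cdot 10^{5}$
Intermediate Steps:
$J{\left(L,u \right)} = \frac{257}{16}$ ($J{\left(L,u \right)} = \left(-514\right) \left(- \frac{1}{32}\right) = \frac{257}{16}$)
$\left(V + J{\left(-459,-229 \right)}\right) - 138365 = \left(-15902 + \frac{257}{16}\right) - 138365 = - \frac{254175}{16} - 138365 = - \frac{2468015}{16}$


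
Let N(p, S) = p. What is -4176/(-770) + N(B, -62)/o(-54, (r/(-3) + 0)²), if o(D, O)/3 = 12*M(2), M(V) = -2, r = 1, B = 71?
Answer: 123001/27720 ≈ 4.4373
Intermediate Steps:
o(D, O) = -72 (o(D, O) = 3*(12*(-2)) = 3*(-24) = -72)
-4176/(-770) + N(B, -62)/o(-54, (r/(-3) + 0)²) = -4176/(-770) + 71/(-72) = -4176*(-1/770) + 71*(-1/72) = 2088/385 - 71/72 = 123001/27720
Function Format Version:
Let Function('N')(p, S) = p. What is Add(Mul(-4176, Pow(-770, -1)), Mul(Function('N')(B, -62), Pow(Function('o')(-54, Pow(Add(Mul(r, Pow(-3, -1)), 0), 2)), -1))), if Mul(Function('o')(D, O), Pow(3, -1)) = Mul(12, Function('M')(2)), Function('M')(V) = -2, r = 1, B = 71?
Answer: Rational(123001, 27720) ≈ 4.4373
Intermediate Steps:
Function('o')(D, O) = -72 (Function('o')(D, O) = Mul(3, Mul(12, -2)) = Mul(3, -24) = -72)
Add(Mul(-4176, Pow(-770, -1)), Mul(Function('N')(B, -62), Pow(Function('o')(-54, Pow(Add(Mul(r, Pow(-3, -1)), 0), 2)), -1))) = Add(Mul(-4176, Pow(-770, -1)), Mul(71, Pow(-72, -1))) = Add(Mul(-4176, Rational(-1, 770)), Mul(71, Rational(-1, 72))) = Add(Rational(2088, 385), Rational(-71, 72)) = Rational(123001, 27720)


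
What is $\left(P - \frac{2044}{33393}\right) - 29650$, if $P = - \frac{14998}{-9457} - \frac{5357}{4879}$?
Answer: $- \frac{6526195083358819}{220110927897} \approx -29650.0$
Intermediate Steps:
$P = \frac{3216299}{6591529}$ ($P = \left(-14998\right) \left(- \frac{1}{9457}\right) - \frac{5357}{4879} = \frac{14998}{9457} - \frac{5357}{4879} = \frac{3216299}{6591529} \approx 0.48794$)
$\left(P - \frac{2044}{33393}\right) - 29650 = \left(\frac{3216299}{6591529} - \frac{2044}{33393}\right) - 29650 = \frac{93928787231}{220110927897} - 29650 = - \frac{6526195083358819}{220110927897}$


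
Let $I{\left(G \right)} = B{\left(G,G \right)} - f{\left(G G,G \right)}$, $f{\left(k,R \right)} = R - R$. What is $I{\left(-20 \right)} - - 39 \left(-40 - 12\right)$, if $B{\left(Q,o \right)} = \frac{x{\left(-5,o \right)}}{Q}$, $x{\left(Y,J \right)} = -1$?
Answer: $- \frac{40559}{20} \approx -2027.9$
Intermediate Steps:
$B{\left(Q,o \right)} = - \frac{1}{Q}$
$f{\left(k,R \right)} = 0$
$I{\left(G \right)} = - \frac{1}{G}$ ($I{\left(G \right)} = - \frac{1}{G} - 0 = - \frac{1}{G} + 0 = - \frac{1}{G}$)
$I{\left(-20 \right)} - - 39 \left(-40 - 12\right) = - \frac{1}{-20} - - 39 \left(-40 - 12\right) = \left(-1\right) \left(- \frac{1}{20}\right) - \left(-39\right) \left(-52\right) = \frac{1}{20} - 2028 = - \frac{40559}{20}$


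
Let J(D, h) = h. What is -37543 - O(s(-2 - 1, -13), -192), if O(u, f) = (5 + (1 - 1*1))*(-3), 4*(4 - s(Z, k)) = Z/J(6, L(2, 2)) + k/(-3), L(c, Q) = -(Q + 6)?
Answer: -37528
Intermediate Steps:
L(c, Q) = -6 - Q (L(c, Q) = -(6 + Q) = -6 - Q)
s(Z, k) = 4 + k/12 + Z/32 (s(Z, k) = 4 - (Z/(-6 - 1*2) + k/(-3))/4 = 4 - (Z/(-6 - 2) + k*(-⅓))/4 = 4 - (Z/(-8) - k/3)/4 = 4 - (Z*(-⅛) - k/3)/4 = 4 - (-Z/8 - k/3)/4 = 4 - (-k/3 - Z/8)/4 = 4 + (k/12 + Z/32) = 4 + k/12 + Z/32)
O(u, f) = -15 (O(u, f) = (5 + (1 - 1))*(-3) = (5 + 0)*(-3) = 5*(-3) = -15)
-37543 - O(s(-2 - 1, -13), -192) = -37543 - 1*(-15) = -37543 + 15 = -37528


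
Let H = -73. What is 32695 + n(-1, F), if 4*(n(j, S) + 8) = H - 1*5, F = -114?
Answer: 65335/2 ≈ 32668.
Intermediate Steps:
n(j, S) = -55/2 (n(j, S) = -8 + (-73 - 1*5)/4 = -8 + (-73 - 5)/4 = -8 + (¼)*(-78) = -8 - 39/2 = -55/2)
32695 + n(-1, F) = 32695 - 55/2 = 65335/2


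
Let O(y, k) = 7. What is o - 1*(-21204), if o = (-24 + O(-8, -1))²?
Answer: 21493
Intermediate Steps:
o = 289 (o = (-24 + 7)² = (-17)² = 289)
o - 1*(-21204) = 289 - 1*(-21204) = 289 + 21204 = 21493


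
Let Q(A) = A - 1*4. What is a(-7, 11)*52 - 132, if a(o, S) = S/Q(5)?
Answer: 440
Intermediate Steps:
Q(A) = -4 + A (Q(A) = A - 4 = -4 + A)
a(o, S) = S (a(o, S) = S/(-4 + 5) = S/1 = S*1 = S)
a(-7, 11)*52 - 132 = 11*52 - 132 = 572 - 132 = 440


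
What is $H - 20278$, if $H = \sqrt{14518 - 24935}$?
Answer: $-20278 + i \sqrt{10417} \approx -20278.0 + 102.06 i$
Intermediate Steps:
$H = i \sqrt{10417}$ ($H = \sqrt{-10417} = i \sqrt{10417} \approx 102.06 i$)
$H - 20278 = i \sqrt{10417} - 20278 = -20278 + i \sqrt{10417}$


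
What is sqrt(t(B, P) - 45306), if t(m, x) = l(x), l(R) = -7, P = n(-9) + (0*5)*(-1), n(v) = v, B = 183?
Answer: I*sqrt(45313) ≈ 212.87*I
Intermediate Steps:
P = -9 (P = -9 + (0*5)*(-1) = -9 + 0*(-1) = -9 + 0 = -9)
t(m, x) = -7
sqrt(t(B, P) - 45306) = sqrt(-7 - 45306) = sqrt(-45313) = I*sqrt(45313)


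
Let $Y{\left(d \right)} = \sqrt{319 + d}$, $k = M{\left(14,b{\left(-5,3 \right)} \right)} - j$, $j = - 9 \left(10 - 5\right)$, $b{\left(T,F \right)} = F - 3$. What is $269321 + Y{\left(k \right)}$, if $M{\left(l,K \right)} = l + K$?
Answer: $269321 + 3 \sqrt{42} \approx 2.6934 \cdot 10^{5}$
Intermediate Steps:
$b{\left(T,F \right)} = -3 + F$
$M{\left(l,K \right)} = K + l$
$j = -45$ ($j = \left(-9\right) 5 = -45$)
$k = 59$ ($k = \left(\left(-3 + 3\right) + 14\right) - -45 = \left(0 + 14\right) + 45 = 14 + 45 = 59$)
$269321 + Y{\left(k \right)} = 269321 + \sqrt{319 + 59} = 269321 + \sqrt{378} = 269321 + 3 \sqrt{42}$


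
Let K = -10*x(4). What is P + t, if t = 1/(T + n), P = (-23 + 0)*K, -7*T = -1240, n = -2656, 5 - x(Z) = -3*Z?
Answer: 67846313/17352 ≈ 3910.0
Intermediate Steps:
x(Z) = 5 + 3*Z (x(Z) = 5 - (-3)*Z = 5 + 3*Z)
K = -170 (K = -10*(5 + 3*4) = -10*(5 + 12) = -10*17 = -170)
T = 1240/7 (T = -1/7*(-1240) = 1240/7 ≈ 177.14)
P = 3910 (P = (-23 + 0)*(-170) = -23*(-170) = 3910)
t = -7/17352 (t = 1/(1240/7 - 2656) = 1/(-17352/7) = -7/17352 ≈ -0.00040341)
P + t = 3910 - 7/17352 = 67846313/17352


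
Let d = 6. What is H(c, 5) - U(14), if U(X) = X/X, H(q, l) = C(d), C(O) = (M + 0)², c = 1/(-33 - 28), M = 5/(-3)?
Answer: 16/9 ≈ 1.7778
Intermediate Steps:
M = -5/3 (M = 5*(-⅓) = -5/3 ≈ -1.6667)
c = -1/61 (c = 1/(-61) = -1/61 ≈ -0.016393)
C(O) = 25/9 (C(O) = (-5/3 + 0)² = (-5/3)² = 25/9)
H(q, l) = 25/9
U(X) = 1
H(c, 5) - U(14) = 25/9 - 1*1 = 25/9 - 1 = 16/9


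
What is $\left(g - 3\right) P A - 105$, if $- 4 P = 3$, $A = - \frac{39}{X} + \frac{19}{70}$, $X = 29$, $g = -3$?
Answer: $- \frac{445911}{4060} \approx -109.83$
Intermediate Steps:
$A = - \frac{2179}{2030}$ ($A = - \frac{39}{29} + \frac{19}{70} = - \frac{2179}{2030} \approx -1.0734$)
$P = - \frac{3}{4}$ ($P = \left(- \frac{1}{4}\right) 3 = - \frac{3}{4} \approx -0.75$)
$\left(g - 3\right) P A - 105 = \left(-3 - 3\right) \left(- \frac{3}{4}\right) \left(- \frac{2179}{2030}\right) - 105 = \left(-6\right) \left(- \frac{3}{4}\right) \left(- \frac{2179}{2030}\right) - 105 = \frac{9}{2} \left(- \frac{2179}{2030}\right) - 105 = - \frac{19611}{4060} - 105 = - \frac{445911}{4060}$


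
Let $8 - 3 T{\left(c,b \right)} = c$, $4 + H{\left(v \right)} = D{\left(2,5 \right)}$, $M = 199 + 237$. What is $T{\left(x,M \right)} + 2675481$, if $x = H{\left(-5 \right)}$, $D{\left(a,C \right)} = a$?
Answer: $\frac{8026453}{3} \approx 2.6755 \cdot 10^{6}$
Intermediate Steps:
$M = 436$
$H{\left(v \right)} = -2$ ($H{\left(v \right)} = -4 + 2 = -2$)
$x = -2$
$T{\left(c,b \right)} = \frac{8}{3} - \frac{c}{3}$
$T{\left(x,M \right)} + 2675481 = \left(\frac{8}{3} - - \frac{2}{3}\right) + 2675481 = \left(\frac{8}{3} + \frac{2}{3}\right) + 2675481 = \frac{10}{3} + 2675481 = \frac{8026453}{3}$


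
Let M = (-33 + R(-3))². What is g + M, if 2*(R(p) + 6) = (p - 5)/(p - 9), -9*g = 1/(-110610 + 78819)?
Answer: 427779697/286119 ≈ 1495.1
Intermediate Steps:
g = 1/286119 (g = -1/(9*(-110610 + 78819)) = -⅑/(-31791) = -⅑*(-1/31791) = 1/286119 ≈ 3.4950e-6)
R(p) = -6 + (-5 + p)/(2*(-9 + p)) (R(p) = -6 + ((p - 5)/(p - 9))/2 = -6 + ((-5 + p)/(-9 + p))/2 = -6 + (-5 + p)/(2*(-9 + p)))
M = 13456/9 (M = (-33 + (103 - 11*(-3))/(2*(-9 - 3)))² = (-33 + (½)*(103 + 33)/(-12))² = (-33 + (½)*(-1/12)*136)² = (-33 - 17/3)² = (-116/3)² = 13456/9 ≈ 1495.1)
g + M = 1/286119 + 13456/9 = 427779697/286119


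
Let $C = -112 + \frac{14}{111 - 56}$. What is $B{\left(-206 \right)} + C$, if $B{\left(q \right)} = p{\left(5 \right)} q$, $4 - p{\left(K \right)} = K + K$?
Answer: $\frac{61834}{55} \approx 1124.3$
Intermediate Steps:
$p{\left(K \right)} = 4 - 2 K$ ($p{\left(K \right)} = 4 - \left(K + K\right) = 4 - 2 K$)
$B{\left(q \right)} = - 6 q$ ($B{\left(q \right)} = \left(4 - 10\right) q = - 6 q$)
$C = - \frac{6146}{55}$ ($C = -112 + \frac{14}{55} = - \frac{6146}{55} \approx -111.75$)
$B{\left(-206 \right)} + C = \left(-6\right) \left(-206\right) - \frac{6146}{55} = 1236 - \frac{6146}{55} = \frac{61834}{55}$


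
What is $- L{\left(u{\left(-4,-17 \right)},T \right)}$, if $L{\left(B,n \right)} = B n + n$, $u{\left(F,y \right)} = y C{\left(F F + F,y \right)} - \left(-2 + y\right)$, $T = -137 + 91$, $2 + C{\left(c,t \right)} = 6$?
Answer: $-2208$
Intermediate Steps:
$C{\left(c,t \right)} = 4$ ($C{\left(c,t \right)} = -2 + 6 = 4$)
$T = -46$
$u{\left(F,y \right)} = 2 + 3 y$ ($u{\left(F,y \right)} = y 4 - \left(-2 + y\right) = 4 y - \left(-2 + y\right) = 2 + 3 y$)
$L{\left(B,n \right)} = n + B n$
$- L{\left(u{\left(-4,-17 \right)},T \right)} = - \left(-46\right) \left(1 + \left(2 + 3 \left(-17\right)\right)\right) = - \left(-46\right) \left(1 + \left(2 - 51\right)\right) = - \left(-46\right) \left(1 - 49\right) = - \left(-46\right) \left(-48\right) = \left(-1\right) 2208 = -2208$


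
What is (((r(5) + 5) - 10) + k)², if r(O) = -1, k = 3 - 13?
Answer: 256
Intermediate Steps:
k = -10
(((r(5) + 5) - 10) + k)² = (((-1 + 5) - 10) - 10)² = ((4 - 10) - 10)² = (-6 - 10)² = (-16)² = 256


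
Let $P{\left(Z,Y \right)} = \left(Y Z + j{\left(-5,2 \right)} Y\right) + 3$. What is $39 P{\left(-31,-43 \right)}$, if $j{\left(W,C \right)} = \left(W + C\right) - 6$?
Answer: $67197$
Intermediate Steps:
$j{\left(W,C \right)} = -6 + C + W$ ($j{\left(W,C \right)} = \left(C + W\right) - 6 = -6 + C + W$)
$P{\left(Z,Y \right)} = 3 - 9 Y + Y Z$ ($P{\left(Z,Y \right)} = \left(Y Z + \left(-6 + 2 - 5\right) Y\right) + 3 = \left(Y Z - 9 Y\right) + 3 = \left(- 9 Y + Y Z\right) + 3 = 3 - 9 Y + Y Z$)
$39 P{\left(-31,-43 \right)} = 39 \left(3 - -387 - -1333\right) = 39 \left(3 + 387 + 1333\right) = 39 \cdot 1723 = 67197$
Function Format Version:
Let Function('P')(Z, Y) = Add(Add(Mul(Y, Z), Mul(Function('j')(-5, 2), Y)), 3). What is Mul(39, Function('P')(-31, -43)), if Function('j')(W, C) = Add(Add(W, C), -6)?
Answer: 67197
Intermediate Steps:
Function('j')(W, C) = Add(-6, C, W) (Function('j')(W, C) = Add(Add(C, W), -6) = Add(-6, C, W))
Function('P')(Z, Y) = Add(3, Mul(-9, Y), Mul(Y, Z)) (Function('P')(Z, Y) = Add(Add(Mul(Y, Z), Mul(Add(-6, 2, -5), Y)), 3) = Add(Add(Mul(Y, Z), Mul(-9, Y)), 3) = Add(Add(Mul(-9, Y), Mul(Y, Z)), 3) = Add(3, Mul(-9, Y), Mul(Y, Z)))
Mul(39, Function('P')(-31, -43)) = Mul(39, Add(3, Mul(-9, -43), Mul(-43, -31))) = Mul(39, Add(3, 387, 1333)) = Mul(39, 1723) = 67197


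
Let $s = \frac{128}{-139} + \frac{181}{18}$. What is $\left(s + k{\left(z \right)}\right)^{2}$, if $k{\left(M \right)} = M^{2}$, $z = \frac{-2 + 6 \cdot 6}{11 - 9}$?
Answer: $\frac{556416040489}{6260004} \approx 88884.0$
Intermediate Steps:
$z = 17$ ($z = \frac{-2 + 36}{2} = 34 \cdot \frac{1}{2} = 17$)
$s = \frac{22855}{2502}$ ($s = 128 \left(- \frac{1}{139}\right) + 181 \cdot \frac{1}{18} = - \frac{128}{139} + \frac{181}{18} = \frac{22855}{2502} \approx 9.1347$)
$\left(s + k{\left(z \right)}\right)^{2} = \left(\frac{22855}{2502} + 17^{2}\right)^{2} = \left(\frac{22855}{2502} + 289\right)^{2} = \left(\frac{745933}{2502}\right)^{2} = \frac{556416040489}{6260004}$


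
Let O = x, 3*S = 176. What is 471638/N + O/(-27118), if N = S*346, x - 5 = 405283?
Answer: 263254227/31757264 ≈ 8.2896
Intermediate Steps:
S = 176/3 (S = (⅓)*176 = 176/3 ≈ 58.667)
x = 405288 (x = 5 + 405283 = 405288)
O = 405288
N = 60896/3 (N = (176/3)*346 = 60896/3 ≈ 20299.)
471638/N + O/(-27118) = 471638/(60896/3) + 405288/(-27118) = 471638*(3/60896) + 405288*(-1/27118) = 707457/30448 - 15588/1043 = 263254227/31757264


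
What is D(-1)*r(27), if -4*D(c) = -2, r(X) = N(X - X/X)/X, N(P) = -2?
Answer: -1/27 ≈ -0.037037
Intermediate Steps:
r(X) = -2/X
D(c) = ½ (D(c) = -¼*(-2) = ½)
D(-1)*r(27) = (-2/27)/2 = (-2*1/27)/2 = (½)*(-2/27) = -1/27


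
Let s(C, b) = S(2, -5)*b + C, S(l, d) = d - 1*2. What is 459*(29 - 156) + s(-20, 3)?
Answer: -58334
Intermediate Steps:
S(l, d) = -2 + d (S(l, d) = d - 2 = -2 + d)
s(C, b) = C - 7*b (s(C, b) = (-2 - 5)*b + C = -7*b + C = C - 7*b)
459*(29 - 156) + s(-20, 3) = 459*(29 - 156) + (-20 - 7*3) = 459*(-127) + (-20 - 21) = -58293 - 41 = -58334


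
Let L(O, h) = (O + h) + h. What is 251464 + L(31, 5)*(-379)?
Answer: 235925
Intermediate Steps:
L(O, h) = O + 2*h
251464 + L(31, 5)*(-379) = 251464 + (31 + 2*5)*(-379) = 251464 + (31 + 10)*(-379) = 251464 + 41*(-379) = 251464 - 15539 = 235925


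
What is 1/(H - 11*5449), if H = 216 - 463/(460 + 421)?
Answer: -881/52616426 ≈ -1.6744e-5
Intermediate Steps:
H = 189833/881 (H = 216 - 463/881 = 189833/881 ≈ 215.47)
1/(H - 11*5449) = 1/(189833/881 - 11*5449) = 1/(189833/881 - 59939) = 1/(-52616426/881) = -881/52616426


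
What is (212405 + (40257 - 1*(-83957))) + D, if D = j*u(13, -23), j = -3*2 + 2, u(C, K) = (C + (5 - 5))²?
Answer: 335943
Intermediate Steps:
u(C, K) = C² (u(C, K) = (C + 0)² = C²)
j = -4 (j = -6 + 2 = -4)
D = -676 (D = -4*13² = -4*169 = -676)
(212405 + (40257 - 1*(-83957))) + D = (212405 + (40257 - 1*(-83957))) - 676 = (212405 + (40257 + 83957)) - 676 = (212405 + 124214) - 676 = 336619 - 676 = 335943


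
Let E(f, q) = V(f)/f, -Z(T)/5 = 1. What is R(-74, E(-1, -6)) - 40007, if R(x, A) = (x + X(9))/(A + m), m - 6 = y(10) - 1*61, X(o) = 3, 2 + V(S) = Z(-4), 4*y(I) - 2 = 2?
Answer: -1880258/47 ≈ -40006.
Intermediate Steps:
Z(T) = -5 (Z(T) = -5*1 = -5)
y(I) = 1 (y(I) = ½ + (¼)*2 = ½ + ½ = 1)
V(S) = -7 (V(S) = -2 - 5 = -7)
E(f, q) = -7/f
m = -54 (m = 6 + (1 - 1*61) = 6 + (1 - 61) = 6 - 60 = -54)
R(x, A) = (3 + x)/(-54 + A) (R(x, A) = (x + 3)/(A - 54) = (3 + x)/(-54 + A))
R(-74, E(-1, -6)) - 40007 = (3 - 74)/(-54 - 7/(-1)) - 40007 = -71/(-54 - 7*(-1)) - 40007 = -71/(-54 + 7) - 40007 = -71/(-47) - 40007 = -1/47*(-71) - 40007 = 71/47 - 40007 = -1880258/47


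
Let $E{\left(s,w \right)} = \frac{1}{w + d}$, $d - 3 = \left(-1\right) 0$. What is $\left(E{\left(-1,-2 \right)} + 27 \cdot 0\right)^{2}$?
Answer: $1$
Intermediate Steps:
$d = 3$ ($d = 3 - 0 = 3 + 0 = 3$)
$E{\left(s,w \right)} = \frac{1}{3 + w}$ ($E{\left(s,w \right)} = \frac{1}{w + 3} = \frac{1}{3 + w}$)
$\left(E{\left(-1,-2 \right)} + 27 \cdot 0\right)^{2} = \left(\frac{1}{3 - 2} + 27 \cdot 0\right)^{2} = \left(1^{-1} + 0\right)^{2} = \left(1 + 0\right)^{2} = 1^{2} = 1$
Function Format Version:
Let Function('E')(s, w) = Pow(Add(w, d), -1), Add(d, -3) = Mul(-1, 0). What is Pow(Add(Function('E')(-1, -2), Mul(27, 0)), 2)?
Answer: 1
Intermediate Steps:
d = 3 (d = Add(3, Mul(-1, 0)) = Add(3, 0) = 3)
Function('E')(s, w) = Pow(Add(3, w), -1) (Function('E')(s, w) = Pow(Add(w, 3), -1) = Pow(Add(3, w), -1))
Pow(Add(Function('E')(-1, -2), Mul(27, 0)), 2) = Pow(Add(Pow(Add(3, -2), -1), Mul(27, 0)), 2) = Pow(Add(Pow(1, -1), 0), 2) = Pow(Add(1, 0), 2) = Pow(1, 2) = 1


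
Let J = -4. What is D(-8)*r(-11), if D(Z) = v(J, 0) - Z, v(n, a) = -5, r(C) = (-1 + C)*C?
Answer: 396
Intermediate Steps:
r(C) = C*(-1 + C)
D(Z) = -5 - Z
D(-8)*r(-11) = (-5 - 1*(-8))*(-11*(-1 - 11)) = (-5 + 8)*(-11*(-12)) = 3*132 = 396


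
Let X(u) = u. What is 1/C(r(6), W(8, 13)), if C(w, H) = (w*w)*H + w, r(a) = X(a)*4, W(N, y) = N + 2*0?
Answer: 1/4632 ≈ 0.00021589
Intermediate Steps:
W(N, y) = N (W(N, y) = N + 0 = N)
r(a) = 4*a (r(a) = a*4 = 4*a)
C(w, H) = w + H*w² (C(w, H) = w²*H + w = H*w² + w = w + H*w²)
1/C(r(6), W(8, 13)) = 1/((4*6)*(1 + 8*(4*6))) = 1/(24*(1 + 8*24)) = 1/(24*(1 + 192)) = 1/(24*193) = 1/4632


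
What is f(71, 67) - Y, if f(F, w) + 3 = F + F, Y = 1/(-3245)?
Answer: 451056/3245 ≈ 139.00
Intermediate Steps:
Y = -1/3245 ≈ -0.00030817
f(F, w) = -3 + 2*F (f(F, w) = -3 + (F + F) = -3 + 2*F)
f(71, 67) - Y = (-3 + 2*71) - 1*(-1/3245) = (-3 + 142) + 1/3245 = 139 + 1/3245 = 451056/3245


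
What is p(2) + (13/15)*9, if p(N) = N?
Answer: 49/5 ≈ 9.8000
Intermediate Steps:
p(2) + (13/15)*9 = 2 + (13/15)*9 = 2 + 39/5 = 49/5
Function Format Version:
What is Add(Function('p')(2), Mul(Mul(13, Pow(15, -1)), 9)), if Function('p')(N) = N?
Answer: Rational(49, 5) ≈ 9.8000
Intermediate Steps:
Add(Function('p')(2), Mul(Mul(13, Pow(15, -1)), 9)) = Add(2, Mul(Mul(13, Pow(15, -1)), 9)) = Add(2, Mul(Mul(13, Rational(1, 15)), 9)) = Add(2, Mul(Rational(13, 15), 9)) = Add(2, Rational(39, 5)) = Rational(49, 5)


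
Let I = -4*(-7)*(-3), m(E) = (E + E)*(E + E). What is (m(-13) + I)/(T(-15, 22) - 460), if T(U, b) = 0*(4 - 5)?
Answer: -148/115 ≈ -1.2870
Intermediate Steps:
m(E) = 4*E² (m(E) = (2*E)*(2*E) = 4*E²)
T(U, b) = 0 (T(U, b) = 0*(-1) = 0)
I = -84 (I = 28*(-3) = -84)
(m(-13) + I)/(T(-15, 22) - 460) = (4*(-13)² - 84)/(0 - 460) = (4*169 - 84)/(-460) = (676 - 84)*(-1/460) = 592*(-1/460) = -148/115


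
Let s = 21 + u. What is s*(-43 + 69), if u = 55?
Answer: 1976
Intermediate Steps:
s = 76 (s = 21 + 55 = 76)
s*(-43 + 69) = 76*(-43 + 69) = 76*26 = 1976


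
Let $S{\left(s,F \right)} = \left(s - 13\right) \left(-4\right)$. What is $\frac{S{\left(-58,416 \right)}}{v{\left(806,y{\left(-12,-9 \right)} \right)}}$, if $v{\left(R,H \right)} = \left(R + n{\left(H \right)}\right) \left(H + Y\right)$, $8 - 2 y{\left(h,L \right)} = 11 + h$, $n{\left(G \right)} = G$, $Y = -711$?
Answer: $- \frac{1136}{2290473} \approx -0.00049597$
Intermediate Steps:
$S{\left(s,F \right)} = 52 - 4 s$ ($S{\left(s,F \right)} = \left(-13 + s\right) \left(-4\right) = 52 - 4 s$)
$y{\left(h,L \right)} = - \frac{3}{2} - \frac{h}{2}$ ($y{\left(h,L \right)} = 4 - \frac{11 + h}{2} = 4 - \left(\frac{11}{2} + \frac{h}{2}\right) = - \frac{3}{2} - \frac{h}{2}$)
$v{\left(R,H \right)} = \left(-711 + H\right) \left(H + R\right)$ ($v{\left(R,H \right)} = \left(R + H\right) \left(H - 711\right) = \left(H + R\right) \left(-711 + H\right) = \left(-711 + H\right) \left(H + R\right)$)
$\frac{S{\left(-58,416 \right)}}{v{\left(806,y{\left(-12,-9 \right)} \right)}} = \frac{52 - -232}{\left(- \frac{3}{2} - -6\right)^{2} - 711 \left(- \frac{3}{2} - -6\right) - 573066 + \left(- \frac{3}{2} - -6\right) 806} = \frac{52 + 232}{\left(- \frac{3}{2} + 6\right)^{2} - 711 \left(- \frac{3}{2} + 6\right) - 573066 + \left(- \frac{3}{2} + 6\right) 806} = \frac{284}{\left(\frac{9}{2}\right)^{2} - \frac{6399}{2} - 573066 + \frac{9}{2} \cdot 806} = \frac{284}{\frac{81}{4} - \frac{6399}{2} - 573066 + 3627} = \frac{284}{- \frac{2290473}{4}} = 284 \left(- \frac{4}{2290473}\right) = - \frac{1136}{2290473}$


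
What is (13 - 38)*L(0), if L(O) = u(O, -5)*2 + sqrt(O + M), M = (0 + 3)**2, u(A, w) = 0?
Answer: -75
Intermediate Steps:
M = 9 (M = 3**2 = 9)
L(O) = sqrt(9 + O) (L(O) = 0*2 + sqrt(O + 9) = 0 + sqrt(9 + O) = sqrt(9 + O))
(13 - 38)*L(0) = (13 - 38)*sqrt(9 + 0) = -25*sqrt(9) = -25*3 = -75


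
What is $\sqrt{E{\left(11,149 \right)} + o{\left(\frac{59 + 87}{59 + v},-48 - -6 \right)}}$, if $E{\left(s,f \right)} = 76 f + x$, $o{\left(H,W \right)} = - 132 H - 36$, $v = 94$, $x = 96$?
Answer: $\frac{4 \sqrt{1830135}}{51} \approx 106.1$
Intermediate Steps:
$o{\left(H,W \right)} = -36 - 132 H$
$E{\left(s,f \right)} = 96 + 76 f$ ($E{\left(s,f \right)} = 76 f + 96 = 96 + 76 f$)
$\sqrt{E{\left(11,149 \right)} + o{\left(\frac{59 + 87}{59 + v},-48 - -6 \right)}} = \sqrt{\left(96 + 76 \cdot 149\right) - \left(36 + 132 \frac{59 + 87}{59 + 94}\right)} = \sqrt{\left(96 + 11324\right) - \left(36 + 132 \cdot \frac{146}{153}\right)} = \sqrt{11420 - \left(36 + 132 \cdot 146 \cdot \frac{1}{153}\right)} = \sqrt{11420 - \frac{8260}{51}} = \sqrt{\frac{574160}{51}} = \frac{4 \sqrt{1830135}}{51}$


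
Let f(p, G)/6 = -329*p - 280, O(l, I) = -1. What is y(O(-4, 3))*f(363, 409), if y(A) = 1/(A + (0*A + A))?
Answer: 359121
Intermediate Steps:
f(p, G) = -1680 - 1974*p (f(p, G) = 6*(-329*p - 280) = 6*(-280 - 329*p) = -1680 - 1974*p)
y(A) = 1/(2*A) (y(A) = 1/(A + (0 + A)) = 1/(A + A) = 1/(2*A))
y(O(-4, 3))*f(363, 409) = ((1/2)/(-1))*(-1680 - 1974*363) = ((1/2)*(-1))*(-1680 - 716562) = -1/2*(-718242) = 359121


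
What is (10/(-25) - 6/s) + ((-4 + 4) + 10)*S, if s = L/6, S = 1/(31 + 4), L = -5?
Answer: 248/35 ≈ 7.0857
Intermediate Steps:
S = 1/35 ≈ 0.028571
s = -⅚ (s = -5/6 = (⅙)*(-5) = -⅚ ≈ -0.83333)
(10/(-25) - 6/s) + ((-4 + 4) + 10)*S = (10/(-25) - 6/(-⅚)) + ((-4 + 4) + 10)*(1/35) = (10*(-1/25) - 6*(-6/5)) + (0 + 10)*(1/35) = (-⅖ + 36/5) + 10*(1/35) = 34/5 + 2/7 = 248/35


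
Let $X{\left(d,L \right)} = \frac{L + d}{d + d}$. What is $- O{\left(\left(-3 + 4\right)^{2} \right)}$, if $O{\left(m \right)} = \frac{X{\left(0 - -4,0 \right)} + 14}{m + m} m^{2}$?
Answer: $- \frac{29}{4} \approx -7.25$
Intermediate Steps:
$X{\left(d,L \right)} = \frac{L + d}{2 d}$
$O{\left(m \right)} = \frac{29 m}{4}$ ($O{\left(m \right)} = \frac{\frac{0 + \left(0 - -4\right)}{2 \left(0 - -4\right)} + 14}{m + m} m^{2} = \frac{\frac{0 + \left(0 + 4\right)}{2 \left(0 + 4\right)} + 14}{2 m} m^{2} = \left(\frac{0 + 4}{2 \cdot 4} + 14\right) \frac{1}{2 m} m^{2} = \left(\frac{1}{2} \cdot \frac{1}{4} \cdot 4 + 14\right) \frac{1}{2 m} m^{2} = \left(\frac{1}{2} + 14\right) \frac{1}{2 m} m^{2} = \frac{29 \frac{1}{2 m}}{2} m^{2} = \frac{29}{4 m} m^{2} = \frac{29 m}{4}$)
$- O{\left(\left(-3 + 4\right)^{2} \right)} = - \frac{29 \left(-3 + 4\right)^{2}}{4} = - \frac{29 \cdot 1^{2}}{4} = - \frac{29 \cdot 1}{4} = \left(-1\right) \frac{29}{4} = - \frac{29}{4}$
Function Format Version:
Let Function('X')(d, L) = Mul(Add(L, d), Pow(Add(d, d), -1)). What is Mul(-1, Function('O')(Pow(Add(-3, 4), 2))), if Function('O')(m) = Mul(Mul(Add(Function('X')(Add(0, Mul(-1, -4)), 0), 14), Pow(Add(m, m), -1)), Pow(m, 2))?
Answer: Rational(-29, 4) ≈ -7.2500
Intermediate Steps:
Function('X')(d, L) = Mul(Rational(1, 2), Pow(d, -1), Add(L, d)) (Function('X')(d, L) = Mul(Add(L, d), Pow(Mul(2, d), -1)) = Mul(Add(L, d), Mul(Rational(1, 2), Pow(d, -1))) = Mul(Rational(1, 2), Pow(d, -1), Add(L, d)))
Function('O')(m) = Mul(Rational(29, 4), m) (Function('O')(m) = Mul(Mul(Add(Mul(Rational(1, 2), Pow(Add(0, Mul(-1, -4)), -1), Add(0, Add(0, Mul(-1, -4)))), 14), Pow(Add(m, m), -1)), Pow(m, 2)) = Mul(Mul(Add(Mul(Rational(1, 2), Pow(Add(0, 4), -1), Add(0, Add(0, 4))), 14), Pow(Mul(2, m), -1)), Pow(m, 2)) = Mul(Mul(Add(Mul(Rational(1, 2), Pow(4, -1), Add(0, 4)), 14), Mul(Rational(1, 2), Pow(m, -1))), Pow(m, 2)) = Mul(Mul(Add(Mul(Rational(1, 2), Rational(1, 4), 4), 14), Mul(Rational(1, 2), Pow(m, -1))), Pow(m, 2)) = Mul(Mul(Add(Rational(1, 2), 14), Mul(Rational(1, 2), Pow(m, -1))), Pow(m, 2)) = Mul(Mul(Rational(29, 2), Mul(Rational(1, 2), Pow(m, -1))), Pow(m, 2)) = Mul(Mul(Rational(29, 4), Pow(m, -1)), Pow(m, 2)) = Mul(Rational(29, 4), m))
Mul(-1, Function('O')(Pow(Add(-3, 4), 2))) = Mul(-1, Mul(Rational(29, 4), Pow(Add(-3, 4), 2))) = Mul(-1, Mul(Rational(29, 4), Pow(1, 2))) = Mul(-1, Mul(Rational(29, 4), 1)) = Mul(-1, Rational(29, 4)) = Rational(-29, 4)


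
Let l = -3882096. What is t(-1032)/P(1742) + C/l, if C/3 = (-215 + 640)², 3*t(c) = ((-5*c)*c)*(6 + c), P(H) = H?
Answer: 1178339584612265/1127101872 ≈ 1.0455e+6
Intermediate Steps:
t(c) = -5*c²*(6 + c)/3 (t(c) = (((-5*c)*c)*(6 + c))/3 = ((-5*c²)*(6 + c))/3 = (-5*c²*(6 + c))/3 = -5*c²*(6 + c)/3)
C = 541875 (C = 3*(-215 + 640)² = 3*425² = 3*180625 = 541875)
t(-1032)/P(1742) + C/l = ((5/3)*(-1032)²*(-6 - 1*(-1032)))/1742 + 541875/(-3882096) = ((5/3)*1065024*(-6 + 1032))*(1/1742) + 541875*(-1/3882096) = ((5/3)*1065024*1026)*(1/1742) - 180625/1294032 = 1821191040*(1/1742) - 180625/1294032 = 910595520/871 - 180625/1294032 = 1178339584612265/1127101872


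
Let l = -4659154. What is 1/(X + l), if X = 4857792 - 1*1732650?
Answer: -1/1534012 ≈ -6.5189e-7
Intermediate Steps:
X = 3125142 (X = 4857792 - 1732650 = 3125142)
1/(X + l) = 1/(3125142 - 4659154) = 1/(-1534012) = -1/1534012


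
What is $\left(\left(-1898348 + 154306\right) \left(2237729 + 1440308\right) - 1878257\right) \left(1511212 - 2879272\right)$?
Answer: $8775630024226476660$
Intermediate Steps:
$\left(\left(-1898348 + 154306\right) \left(2237729 + 1440308\right) - 1878257\right) \left(1511212 - 2879272\right) = \left(\left(-1744042\right) 3678037 - 1878257\right) \left(-1368060\right) = \left(-6414651005554 - 1878257\right) \left(-1368060\right) = \left(-6414652883811\right) \left(-1368060\right) = 8775630024226476660$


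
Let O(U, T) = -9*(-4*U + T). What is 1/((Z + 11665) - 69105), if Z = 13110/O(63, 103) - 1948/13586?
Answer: -3036471/174385644208 ≈ -1.7412e-5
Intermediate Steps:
O(U, T) = -9*T + 36*U (O(U, T) = -9*(T - 4*U) = -9*T + 36*U)
Z = 29250032/3036471 (Z = 13110/(-9*103 + 36*63) - 1948/13586 = 13110/(-927 + 2268) - 1948*1/13586 = 13110/1341 - 974/6793 = 13110*(1/1341) - 974/6793 = 4370/447 - 974/6793 = 29250032/3036471 ≈ 9.6329)
1/((Z + 11665) - 69105) = 1/((29250032/3036471 + 11665) - 69105) = 1/(35449684247/3036471 - 69105) = 1/(-174385644208/3036471) = -3036471/174385644208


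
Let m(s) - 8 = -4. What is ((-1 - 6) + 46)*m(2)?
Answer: 156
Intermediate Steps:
m(s) = 4 (m(s) = 8 - 4 = 4)
((-1 - 6) + 46)*m(2) = ((-1 - 6) + 46)*4 = (-7 + 46)*4 = 39*4 = 156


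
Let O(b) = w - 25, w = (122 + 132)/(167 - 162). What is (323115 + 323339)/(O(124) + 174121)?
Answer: 1616135/435367 ≈ 3.7121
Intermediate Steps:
w = 254/5 ≈ 50.800
O(b) = 129/5 (O(b) = 254/5 - 25 = 129/5)
(323115 + 323339)/(O(124) + 174121) = (323115 + 323339)/(129/5 + 174121) = 646454/(870734/5) = 646454*(5/870734) = 1616135/435367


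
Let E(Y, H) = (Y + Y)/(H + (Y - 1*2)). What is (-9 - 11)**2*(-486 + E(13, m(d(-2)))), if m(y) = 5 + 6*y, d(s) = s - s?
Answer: -193750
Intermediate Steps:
d(s) = 0
E(Y, H) = 2*Y/(-2 + H + Y) (E(Y, H) = (2*Y)/(H + (Y - 2)) = (2*Y)/(H + (-2 + Y)) = (2*Y)/(-2 + H + Y) = 2*Y/(-2 + H + Y))
(-9 - 11)**2*(-486 + E(13, m(d(-2)))) = (-9 - 11)**2*(-486 + 2*13/(-2 + (5 + 6*0) + 13)) = (-20)**2*(-486 + 2*13/(-2 + (5 + 0) + 13)) = 400*(-486 + 2*13/(-2 + 5 + 13)) = 400*(-486 + 2*13/16) = 400*(-486 + 2*13*(1/16)) = 400*(-486 + 13/8) = 400*(-3875/8) = -193750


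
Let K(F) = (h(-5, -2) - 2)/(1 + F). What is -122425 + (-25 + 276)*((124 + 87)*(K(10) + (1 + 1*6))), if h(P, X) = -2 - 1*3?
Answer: 2360595/11 ≈ 2.1460e+5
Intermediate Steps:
h(P, X) = -5 (h(P, X) = -2 - 3 = -5)
K(F) = -7/(1 + F) (K(F) = (-5 - 2)/(1 + F) = -7/(1 + F))
-122425 + (-25 + 276)*((124 + 87)*(K(10) + (1 + 1*6))) = -122425 + (-25 + 276)*((124 + 87)*(-7/(1 + 10) + (1 + 1*6))) = -122425 + 251*(211*(-7/11 + (1 + 6))) = -122425 + 251*(211*(-7*1/11 + 7)) = -122425 + 251*(211*(-7/11 + 7)) = -122425 + 251*(211*(70/11)) = -122425 + 251*(14770/11) = -122425 + 3707270/11 = 2360595/11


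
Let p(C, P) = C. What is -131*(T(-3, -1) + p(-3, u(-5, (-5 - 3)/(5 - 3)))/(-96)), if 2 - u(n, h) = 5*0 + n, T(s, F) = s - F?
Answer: 8253/32 ≈ 257.91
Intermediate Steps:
u(n, h) = 2 - n (u(n, h) = 2 - (5*0 + n) = 2 - (0 + n) = 2 - n)
-131*(T(-3, -1) + p(-3, u(-5, (-5 - 3)/(5 - 3)))/(-96)) = -131*((-3 - 1*(-1)) - 3/(-96)) = -131*((-3 + 1) - 3*(-1/96)) = -131*(-2 + 1/32) = -131*(-63/32) = 8253/32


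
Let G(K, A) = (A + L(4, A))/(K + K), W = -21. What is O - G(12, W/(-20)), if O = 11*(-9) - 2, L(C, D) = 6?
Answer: -16207/160 ≈ -101.29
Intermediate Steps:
G(K, A) = (6 + A)/(2*K) (G(K, A) = (A + 6)/(K + K) = (6 + A)/((2*K)) = (6 + A)*(1/(2*K)) = (6 + A)/(2*K))
O = -101 (O = -99 - 2 = -101)
O - G(12, W/(-20)) = -101 - (6 - 21/(-20))/(2*12) = -101 - (6 - 21*(-1/20))/(2*12) = -101 - (6 + 21/20)/(2*12) = -101 - 141/(2*12*20) = -101 - 1*47/160 = -101 - 47/160 = -16207/160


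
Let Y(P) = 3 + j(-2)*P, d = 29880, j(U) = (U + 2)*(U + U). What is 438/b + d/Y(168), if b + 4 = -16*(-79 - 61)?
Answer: 11135499/1118 ≈ 9960.2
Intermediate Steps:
j(U) = 2*U*(2 + U) (j(U) = (2 + U)*(2*U) = 2*U*(2 + U))
b = 2236 (b = -4 - 16*(-79 - 61) = -4 - 16*(-140) = -4 + 2240 = 2236)
Y(P) = 3 (Y(P) = 3 + (2*(-2)*(2 - 2))*P = 3 + (2*(-2)*0)*P = 3 + 0*P = 3 + 0 = 3)
438/b + d/Y(168) = 438/2236 + 29880/3 = 438*(1/2236) + 29880*(⅓) = 219/1118 + 9960 = 11135499/1118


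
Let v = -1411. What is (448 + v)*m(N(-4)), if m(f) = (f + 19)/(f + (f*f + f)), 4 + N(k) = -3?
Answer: -11556/35 ≈ -330.17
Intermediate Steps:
N(k) = -7 (N(k) = -4 - 3 = -7)
m(f) = (19 + f)/(f² + 2*f) (m(f) = (19 + f)/(f + (f² + f)) = (19 + f)/(f + (f + f²)) = (19 + f)/(f² + 2*f))
(448 + v)*m(N(-4)) = (448 - 1411)*((19 - 7)/((-7)*(2 - 7))) = -(-963)*12/(7*(-5)) = -(-963)*(-1)*12/(7*5) = -963*12/35 = -11556/35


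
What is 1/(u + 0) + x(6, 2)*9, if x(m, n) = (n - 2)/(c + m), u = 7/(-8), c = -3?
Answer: -8/7 ≈ -1.1429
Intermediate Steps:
u = -7/8 (u = 7*(-1/8) = -7/8 ≈ -0.87500)
x(m, n) = (-2 + n)/(-3 + m) (x(m, n) = (n - 2)/(-3 + m) = (-2 + n)/(-3 + m))
1/(u + 0) + x(6, 2)*9 = 1/(-7/8 + 0) + ((-2 + 2)/(-3 + 6))*9 = 1/(-7/8) + (0/3)*9 = -8/7 + ((1/3)*0)*9 = -8/7 + 0*9 = -8/7 + 0 = -8/7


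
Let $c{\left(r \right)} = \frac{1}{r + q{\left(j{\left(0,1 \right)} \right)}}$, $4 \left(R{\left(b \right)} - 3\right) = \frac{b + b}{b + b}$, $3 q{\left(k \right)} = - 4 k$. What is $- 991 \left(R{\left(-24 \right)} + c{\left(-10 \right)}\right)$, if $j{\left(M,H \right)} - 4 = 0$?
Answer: $- \frac{290363}{92} \approx -3156.1$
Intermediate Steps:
$j{\left(M,H \right)} = 4$ ($j{\left(M,H \right)} = 4 + 0 = 4$)
$q{\left(k \right)} = - \frac{4 k}{3}$ ($q{\left(k \right)} = \frac{\left(-4\right) k}{3} = - \frac{4 k}{3}$)
$R{\left(b \right)} = \frac{13}{4}$ ($R{\left(b \right)} = 3 + \frac{\left(b + b\right) \frac{1}{b + b}}{4} = 3 + \frac{2 b \frac{1}{2 b}}{4} = 3 + \frac{1}{4} \cdot 1 = 3 + \frac{1}{4} = \frac{13}{4}$)
$c{\left(r \right)} = \frac{1}{- \frac{16}{3} + r}$ ($c{\left(r \right)} = \frac{1}{r - \frac{16}{3}} = \frac{1}{- \frac{16}{3} + r}$)
$- 991 \left(R{\left(-24 \right)} + c{\left(-10 \right)}\right) = - 991 \left(\frac{13}{4} + \frac{3}{-16 + 3 \left(-10\right)}\right) = - 991 \left(\frac{13}{4} + \frac{3}{-16 - 30}\right) = - 991 \left(\frac{13}{4} + \frac{3}{-46}\right) = - 991 \left(\frac{13}{4} + 3 \left(- \frac{1}{46}\right)\right) = - 991 \left(\frac{13}{4} - \frac{3}{46}\right) = \left(-991\right) \frac{293}{92} = - \frac{290363}{92}$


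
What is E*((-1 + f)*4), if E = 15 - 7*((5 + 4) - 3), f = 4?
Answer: -324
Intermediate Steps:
E = -27 (E = 15 - 7*(9 - 3) = 15 - 7*6 = 15 - 42 = -27)
E*((-1 + f)*4) = -27*(-1 + 4)*4 = -81*4 = -27*12 = -324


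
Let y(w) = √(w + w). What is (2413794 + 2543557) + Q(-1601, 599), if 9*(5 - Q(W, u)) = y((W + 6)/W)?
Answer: 4957356 - √5107190/14409 ≈ 4.9574e+6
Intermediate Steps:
y(w) = √2*√w (y(w) = √(2*w) = √2*√w)
Q(W, u) = 5 - √2*√((6 + W)/W)/9 (Q(W, u) = 5 - √2*√((W + 6)/W)/9 = 5 - √2*√((6 + W)/W)/9)
(2413794 + 2543557) + Q(-1601, 599) = (2413794 + 2543557) + (5 - √2*√((6 - 1601)/(-1601))/9) = 4957351 + (5 - √2*√(-1/1601*(-1595))/9) = 4957351 + (5 - √2*√(1595/1601)/9) = 4957351 + (5 - √2*√2553595/1601/9) = 4957351 + (5 - √5107190/14409) = 4957356 - √5107190/14409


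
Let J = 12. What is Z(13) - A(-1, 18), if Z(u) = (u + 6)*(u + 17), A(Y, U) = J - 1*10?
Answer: 568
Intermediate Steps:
A(Y, U) = 2 (A(Y, U) = 12 - 1*10 = 12 - 10 = 2)
Z(u) = (6 + u)*(17 + u)
Z(13) - A(-1, 18) = (102 + 13**2 + 23*13) - 1*2 = (102 + 169 + 299) - 2 = 570 - 2 = 568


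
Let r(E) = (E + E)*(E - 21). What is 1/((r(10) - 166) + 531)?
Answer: 1/145 ≈ 0.0068966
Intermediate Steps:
r(E) = 2*E*(-21 + E) (r(E) = (2*E)*(-21 + E) = 2*E*(-21 + E))
1/((r(10) - 166) + 531) = 1/((2*10*(-21 + 10) - 166) + 531) = 1/((2*10*(-11) - 166) + 531) = 1/((-220 - 166) + 531) = 1/(-386 + 531) = 1/145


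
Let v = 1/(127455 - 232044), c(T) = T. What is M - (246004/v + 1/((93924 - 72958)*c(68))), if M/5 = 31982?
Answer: 36682199855969007/1425688 ≈ 2.5729e+10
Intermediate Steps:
M = 159910 (M = 5*31982 = 159910)
v = -1/104589 (v = 1/(-104589) = -1/104589 ≈ -9.5612e-6)
M - (246004/v + 1/((93924 - 72958)*c(68))) = 159910 - (246004/(-1/104589) + 1/((93924 - 72958)*68)) = 159910 - (246004*(-104589) + (1/68)/20966) = 159910 - (-25729312356 + (1/20966)*(1/68)) = 159910 - (-25729312356 + 1/1425688) = 159910 - 1*(-36681971874200927/1425688) = 159910 + 36681971874200927/1425688 = 36682199855969007/1425688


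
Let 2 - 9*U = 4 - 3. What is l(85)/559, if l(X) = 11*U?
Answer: 11/5031 ≈ 0.0021864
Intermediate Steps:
U = 1/9 (U = 2/9 - (4 - 3)/9 = 2/9 - 1/9*1 = 2/9 - 1/9 = 1/9 ≈ 0.11111)
l(X) = 11/9 (l(X) = 11*(1/9) = 11/9)
l(85)/559 = (11/9)/559 = (11/9)*(1/559) = 11/5031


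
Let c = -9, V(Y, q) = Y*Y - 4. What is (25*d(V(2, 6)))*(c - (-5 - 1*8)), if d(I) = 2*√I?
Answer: 0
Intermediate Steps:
V(Y, q) = -4 + Y² (V(Y, q) = Y² - 4 = -4 + Y²)
(25*d(V(2, 6)))*(c - (-5 - 1*8)) = (25*(2*√(-4 + 2²)))*(-9 - (-5 - 1*8)) = (25*(2*√(-4 + 4)))*(-9 - (-5 - 8)) = (25*(2*√0))*(-9 - 1*(-13)) = (25*(2*0))*(-9 + 13) = (25*0)*4 = 0*4 = 0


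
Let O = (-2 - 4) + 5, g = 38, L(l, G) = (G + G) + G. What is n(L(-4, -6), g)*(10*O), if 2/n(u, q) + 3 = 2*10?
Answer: -20/17 ≈ -1.1765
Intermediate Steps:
L(l, G) = 3*G (L(l, G) = 2*G + G = 3*G)
O = -1 (O = -6 + 5 = -1)
n(u, q) = 2/17 (n(u, q) = 2/(-3 + 2*10) = 2/(-3 + 20) = 2/17)
n(L(-4, -6), g)*(10*O) = 2*(10*(-1))/17 = (2/17)*(-10) = -20/17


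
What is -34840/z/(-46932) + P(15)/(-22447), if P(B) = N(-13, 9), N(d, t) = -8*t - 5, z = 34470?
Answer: 3133712464/907838633997 ≈ 0.0034518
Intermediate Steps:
N(d, t) = -5 - 8*t
P(B) = -77 (P(B) = -5 - 8*9 = -5 - 72 = -77)
-34840/z/(-46932) + P(15)/(-22447) = -34840/34470/(-46932) - 77/(-22447) = -34840*1/34470*(-1/46932) - 77*(-1/22447) = -3484/3447*(-1/46932) + 77/22447 = 871/40443651 + 77/22447 = 3133712464/907838633997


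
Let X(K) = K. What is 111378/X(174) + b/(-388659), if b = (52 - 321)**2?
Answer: 7212578548/11271111 ≈ 639.92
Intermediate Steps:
b = 72361 (b = (-269)**2 = 72361)
111378/X(174) + b/(-388659) = 111378/174 + 72361/(-388659) = 111378*(1/174) + 72361*(-1/388659) = 18563/29 - 72361/388659 = 7212578548/11271111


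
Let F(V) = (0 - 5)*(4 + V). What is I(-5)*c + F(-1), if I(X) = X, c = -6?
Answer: 15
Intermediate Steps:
F(V) = -20 - 5*V (F(V) = -5*(4 + V) = -20 - 5*V)
I(-5)*c + F(-1) = -5*(-6) + (-20 - 5*(-1)) = 30 + (-20 + 5) = 30 - 15 = 15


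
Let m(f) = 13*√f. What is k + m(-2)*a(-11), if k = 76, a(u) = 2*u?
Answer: 76 - 286*I*√2 ≈ 76.0 - 404.46*I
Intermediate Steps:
k + m(-2)*a(-11) = 76 + (13*√(-2))*(2*(-11)) = 76 + (13*(I*√2))*(-22) = 76 + (13*I*√2)*(-22) = 76 - 286*I*√2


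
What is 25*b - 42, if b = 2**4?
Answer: 358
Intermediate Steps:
b = 16
25*b - 42 = 25*16 - 42 = 400 - 42 = 358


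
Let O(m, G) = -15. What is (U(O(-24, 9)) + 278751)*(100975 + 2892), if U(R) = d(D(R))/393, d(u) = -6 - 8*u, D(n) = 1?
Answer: 11378539381843/393 ≈ 2.8953e+10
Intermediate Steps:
U(R) = -14/393 (U(R) = (-6 - 8*1)/393 = (-6 - 8)*(1/393) = -14*1/393 = -14/393)
(U(O(-24, 9)) + 278751)*(100975 + 2892) = (-14/393 + 278751)*(100975 + 2892) = (109549129/393)*103867 = 11378539381843/393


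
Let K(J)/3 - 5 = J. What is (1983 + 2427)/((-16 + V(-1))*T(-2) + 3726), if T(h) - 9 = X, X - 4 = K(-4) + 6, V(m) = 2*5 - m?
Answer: 2205/1808 ≈ 1.2196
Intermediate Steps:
K(J) = 15 + 3*J
V(m) = 10 - m
X = 13 (X = 4 + ((15 + 3*(-4)) + 6) = 4 + ((15 - 12) + 6) = 4 + (3 + 6) = 4 + 9 = 13)
T(h) = 22 (T(h) = 9 + 13 = 22)
(1983 + 2427)/((-16 + V(-1))*T(-2) + 3726) = (1983 + 2427)/((-16 + (10 - 1*(-1)))*22 + 3726) = 4410/((-16 + (10 + 1))*22 + 3726) = 4410/((-16 + 11)*22 + 3726) = 4410/(-5*22 + 3726) = 4410/(-110 + 3726) = 4410/3616 = 4410*(1/3616) = 2205/1808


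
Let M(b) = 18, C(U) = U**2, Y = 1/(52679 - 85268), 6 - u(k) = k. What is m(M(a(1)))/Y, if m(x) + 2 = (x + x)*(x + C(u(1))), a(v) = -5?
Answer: -50382594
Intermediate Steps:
u(k) = 6 - k
Y = -1/32589 (Y = 1/(-32589) = -1/32589 ≈ -3.0685e-5)
m(x) = -2 + 2*x*(25 + x) (m(x) = -2 + (x + x)*(x + (6 - 1*1)**2) = -2 + (2*x)*(x + (6 - 1)**2) = -2 + (2*x)*(x + 5**2) = -2 + (2*x)*(x + 25) = -2 + (2*x)*(25 + x) = -2 + 2*x*(25 + x))
m(M(a(1)))/Y = (-2 + 2*18**2 + 50*18)/(-1/32589) = (-2 + 2*324 + 900)*(-32589) = (-2 + 648 + 900)*(-32589) = 1546*(-32589) = -50382594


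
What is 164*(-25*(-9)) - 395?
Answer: 36505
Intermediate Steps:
164*(-25*(-9)) - 395 = 164*225 - 395 = 36900 - 395 = 36505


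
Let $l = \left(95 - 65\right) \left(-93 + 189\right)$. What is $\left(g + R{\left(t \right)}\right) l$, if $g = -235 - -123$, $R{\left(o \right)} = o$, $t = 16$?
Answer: $-276480$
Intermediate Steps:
$l = 2880$ ($l = 30 \cdot 96 = 2880$)
$g = -112$ ($g = -235 + 123 = -112$)
$\left(g + R{\left(t \right)}\right) l = \left(-112 + 16\right) 2880 = \left(-96\right) 2880 = -276480$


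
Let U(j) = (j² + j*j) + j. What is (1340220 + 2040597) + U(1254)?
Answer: 6527103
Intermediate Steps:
U(j) = j + 2*j² (U(j) = (j² + j²) + j = 2*j² + j = j + 2*j²)
(1340220 + 2040597) + U(1254) = (1340220 + 2040597) + 1254*(1 + 2*1254) = 3380817 + 1254*(1 + 2508) = 3380817 + 1254*2509 = 3380817 + 3146286 = 6527103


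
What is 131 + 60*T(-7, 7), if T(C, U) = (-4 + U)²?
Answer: 671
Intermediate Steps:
131 + 60*T(-7, 7) = 131 + 60*(-4 + 7)² = 131 + 60*3² = 131 + 60*9 = 131 + 540 = 671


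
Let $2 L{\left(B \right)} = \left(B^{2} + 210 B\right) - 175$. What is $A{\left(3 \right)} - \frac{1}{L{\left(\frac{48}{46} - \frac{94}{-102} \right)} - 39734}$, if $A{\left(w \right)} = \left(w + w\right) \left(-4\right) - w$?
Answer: $- \frac{1471633754643}{54505004836} \approx -27.0$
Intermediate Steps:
$L{\left(B \right)} = - \frac{175}{2} + \frac{B^{2}}{2} + 105 B$ ($L{\left(B \right)} = \frac{\left(B^{2} + 210 B\right) - 175}{2} = \frac{-175 + B^{2} + 210 B}{2} = - \frac{175}{2} + \frac{B^{2}}{2} + 105 B$)
$A{\left(w \right)} = - 9 w$ ($A{\left(w \right)} = 2 w \left(-4\right) - w = - 8 w - w = - 9 w$)
$A{\left(3 \right)} - \frac{1}{L{\left(\frac{48}{46} - \frac{94}{-102} \right)} - 39734} = \left(-9\right) 3 - \frac{1}{\left(- \frac{175}{2} + \frac{\left(\frac{48}{46} - \frac{94}{-102}\right)^{2}}{2} + 105 \left(\frac{48}{46} - \frac{94}{-102}\right)\right) - 39734} = -27 - \frac{1}{\left(- \frac{175}{2} + \frac{\left(48 \cdot \frac{1}{46} - - \frac{47}{51}\right)^{2}}{2} + 105 \left(48 \cdot \frac{1}{46} - - \frac{47}{51}\right)\right) - 39734} = -27 - \frac{1}{\left(- \frac{175}{2} + \frac{\left(\frac{24}{23} + \frac{47}{51}\right)^{2}}{2} + 105 \left(\frac{24}{23} + \frac{47}{51}\right)\right) - 39734} = -27 - \frac{1}{\left(- \frac{175}{2} + \frac{\left(\frac{2305}{1173}\right)^{2}}{2} + 105 \cdot \frac{2305}{1173}\right) - 39734} = -27 - \frac{1}{\left(- \frac{175}{2} + \frac{1}{2} \cdot \frac{5313025}{1375929} + \frac{80675}{391}\right) - 39734} = -27 - \frac{1}{\left(- \frac{175}{2} + \frac{5313025}{2751858} + \frac{80675}{391}\right) - 39734} = -27 - \frac{1}{\frac{166158050}{1375929} - 39734} = -27 - \frac{1}{- \frac{54505004836}{1375929}} = -27 - - \frac{1375929}{54505004836} = -27 + \frac{1375929}{54505004836} = - \frac{1471633754643}{54505004836}$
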